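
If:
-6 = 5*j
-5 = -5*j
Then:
No Solution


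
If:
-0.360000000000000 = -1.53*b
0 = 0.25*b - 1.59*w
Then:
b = 0.24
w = 0.04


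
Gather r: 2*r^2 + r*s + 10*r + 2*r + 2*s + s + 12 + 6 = 2*r^2 + r*(s + 12) + 3*s + 18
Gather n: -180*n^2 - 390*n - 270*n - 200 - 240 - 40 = -180*n^2 - 660*n - 480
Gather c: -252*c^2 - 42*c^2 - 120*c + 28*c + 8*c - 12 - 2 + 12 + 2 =-294*c^2 - 84*c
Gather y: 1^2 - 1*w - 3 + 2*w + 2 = w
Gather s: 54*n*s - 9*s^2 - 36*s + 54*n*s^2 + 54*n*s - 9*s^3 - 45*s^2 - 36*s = -9*s^3 + s^2*(54*n - 54) + s*(108*n - 72)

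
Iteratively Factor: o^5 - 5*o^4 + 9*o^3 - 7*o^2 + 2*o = (o)*(o^4 - 5*o^3 + 9*o^2 - 7*o + 2) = o*(o - 2)*(o^3 - 3*o^2 + 3*o - 1) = o*(o - 2)*(o - 1)*(o^2 - 2*o + 1) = o*(o - 2)*(o - 1)^2*(o - 1)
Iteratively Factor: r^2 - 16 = (r - 4)*(r + 4)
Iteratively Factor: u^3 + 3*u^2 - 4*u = (u - 1)*(u^2 + 4*u) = u*(u - 1)*(u + 4)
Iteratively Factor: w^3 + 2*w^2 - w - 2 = (w + 2)*(w^2 - 1) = (w - 1)*(w + 2)*(w + 1)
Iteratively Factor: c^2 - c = (c)*(c - 1)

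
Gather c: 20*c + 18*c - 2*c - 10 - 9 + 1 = 36*c - 18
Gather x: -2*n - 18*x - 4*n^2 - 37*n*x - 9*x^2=-4*n^2 - 2*n - 9*x^2 + x*(-37*n - 18)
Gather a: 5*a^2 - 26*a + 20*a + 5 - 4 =5*a^2 - 6*a + 1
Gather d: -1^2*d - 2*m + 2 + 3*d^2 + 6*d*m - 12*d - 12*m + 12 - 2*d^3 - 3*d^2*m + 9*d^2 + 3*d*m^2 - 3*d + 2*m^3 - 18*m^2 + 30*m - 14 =-2*d^3 + d^2*(12 - 3*m) + d*(3*m^2 + 6*m - 16) + 2*m^3 - 18*m^2 + 16*m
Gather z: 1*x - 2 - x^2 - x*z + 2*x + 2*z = -x^2 + 3*x + z*(2 - x) - 2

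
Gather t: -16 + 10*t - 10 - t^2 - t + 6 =-t^2 + 9*t - 20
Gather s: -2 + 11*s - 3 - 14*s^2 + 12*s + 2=-14*s^2 + 23*s - 3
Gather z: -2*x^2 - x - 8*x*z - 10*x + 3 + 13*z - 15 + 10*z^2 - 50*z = -2*x^2 - 11*x + 10*z^2 + z*(-8*x - 37) - 12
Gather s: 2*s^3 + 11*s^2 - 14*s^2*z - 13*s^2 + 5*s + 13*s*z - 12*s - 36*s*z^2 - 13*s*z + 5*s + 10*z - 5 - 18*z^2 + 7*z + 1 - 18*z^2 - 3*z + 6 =2*s^3 + s^2*(-14*z - 2) + s*(-36*z^2 - 2) - 36*z^2 + 14*z + 2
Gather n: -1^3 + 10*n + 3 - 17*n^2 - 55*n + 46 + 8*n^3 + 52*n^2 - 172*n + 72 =8*n^3 + 35*n^2 - 217*n + 120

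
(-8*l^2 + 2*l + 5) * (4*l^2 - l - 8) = -32*l^4 + 16*l^3 + 82*l^2 - 21*l - 40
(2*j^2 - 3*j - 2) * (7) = 14*j^2 - 21*j - 14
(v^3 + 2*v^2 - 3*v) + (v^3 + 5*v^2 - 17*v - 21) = 2*v^3 + 7*v^2 - 20*v - 21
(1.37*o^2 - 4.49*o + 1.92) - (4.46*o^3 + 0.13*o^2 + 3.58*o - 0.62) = -4.46*o^3 + 1.24*o^2 - 8.07*o + 2.54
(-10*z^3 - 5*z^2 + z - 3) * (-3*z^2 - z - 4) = 30*z^5 + 25*z^4 + 42*z^3 + 28*z^2 - z + 12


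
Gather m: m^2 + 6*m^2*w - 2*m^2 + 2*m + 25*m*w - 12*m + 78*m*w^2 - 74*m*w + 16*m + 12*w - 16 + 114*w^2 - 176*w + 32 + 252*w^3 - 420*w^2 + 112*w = m^2*(6*w - 1) + m*(78*w^2 - 49*w + 6) + 252*w^3 - 306*w^2 - 52*w + 16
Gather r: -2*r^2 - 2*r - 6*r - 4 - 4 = -2*r^2 - 8*r - 8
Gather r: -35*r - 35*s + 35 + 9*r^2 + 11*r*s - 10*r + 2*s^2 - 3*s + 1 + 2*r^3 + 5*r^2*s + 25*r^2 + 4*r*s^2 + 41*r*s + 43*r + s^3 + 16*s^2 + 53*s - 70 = 2*r^3 + r^2*(5*s + 34) + r*(4*s^2 + 52*s - 2) + s^3 + 18*s^2 + 15*s - 34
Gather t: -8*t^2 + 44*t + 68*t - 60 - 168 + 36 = -8*t^2 + 112*t - 192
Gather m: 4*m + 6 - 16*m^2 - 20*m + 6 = -16*m^2 - 16*m + 12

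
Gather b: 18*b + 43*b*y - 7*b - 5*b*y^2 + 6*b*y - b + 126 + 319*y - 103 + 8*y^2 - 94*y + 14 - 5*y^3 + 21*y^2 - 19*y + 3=b*(-5*y^2 + 49*y + 10) - 5*y^3 + 29*y^2 + 206*y + 40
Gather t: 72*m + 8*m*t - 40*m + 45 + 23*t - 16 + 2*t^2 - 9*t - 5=32*m + 2*t^2 + t*(8*m + 14) + 24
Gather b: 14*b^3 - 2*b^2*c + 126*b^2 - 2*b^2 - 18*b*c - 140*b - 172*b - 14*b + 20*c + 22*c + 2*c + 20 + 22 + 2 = 14*b^3 + b^2*(124 - 2*c) + b*(-18*c - 326) + 44*c + 44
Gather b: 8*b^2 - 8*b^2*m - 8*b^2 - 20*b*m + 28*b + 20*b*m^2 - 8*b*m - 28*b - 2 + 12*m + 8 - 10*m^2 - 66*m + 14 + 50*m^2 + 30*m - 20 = -8*b^2*m + b*(20*m^2 - 28*m) + 40*m^2 - 24*m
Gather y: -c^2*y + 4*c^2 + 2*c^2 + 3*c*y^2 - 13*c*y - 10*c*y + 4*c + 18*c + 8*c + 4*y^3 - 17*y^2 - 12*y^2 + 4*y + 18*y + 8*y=6*c^2 + 30*c + 4*y^3 + y^2*(3*c - 29) + y*(-c^2 - 23*c + 30)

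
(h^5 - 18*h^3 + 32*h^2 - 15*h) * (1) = h^5 - 18*h^3 + 32*h^2 - 15*h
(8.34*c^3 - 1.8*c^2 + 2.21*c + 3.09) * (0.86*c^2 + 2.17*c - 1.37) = 7.1724*c^5 + 16.5498*c^4 - 13.4312*c^3 + 9.9191*c^2 + 3.6776*c - 4.2333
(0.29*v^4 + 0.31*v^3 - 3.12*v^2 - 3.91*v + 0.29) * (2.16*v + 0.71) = 0.6264*v^5 + 0.8755*v^4 - 6.5191*v^3 - 10.6608*v^2 - 2.1497*v + 0.2059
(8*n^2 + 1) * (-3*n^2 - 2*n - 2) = -24*n^4 - 16*n^3 - 19*n^2 - 2*n - 2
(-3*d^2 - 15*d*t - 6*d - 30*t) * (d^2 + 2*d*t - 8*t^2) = -3*d^4 - 21*d^3*t - 6*d^3 - 6*d^2*t^2 - 42*d^2*t + 120*d*t^3 - 12*d*t^2 + 240*t^3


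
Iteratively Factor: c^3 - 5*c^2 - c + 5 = (c - 5)*(c^2 - 1) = (c - 5)*(c + 1)*(c - 1)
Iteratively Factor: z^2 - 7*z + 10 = (z - 5)*(z - 2)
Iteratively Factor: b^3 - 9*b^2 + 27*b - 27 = (b - 3)*(b^2 - 6*b + 9) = (b - 3)^2*(b - 3)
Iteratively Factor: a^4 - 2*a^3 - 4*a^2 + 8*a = (a - 2)*(a^3 - 4*a) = (a - 2)^2*(a^2 + 2*a) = (a - 2)^2*(a + 2)*(a)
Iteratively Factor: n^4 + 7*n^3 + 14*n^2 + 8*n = (n + 4)*(n^3 + 3*n^2 + 2*n) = n*(n + 4)*(n^2 + 3*n + 2) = n*(n + 1)*(n + 4)*(n + 2)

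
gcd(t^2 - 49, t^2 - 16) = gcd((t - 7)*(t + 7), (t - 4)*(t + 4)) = 1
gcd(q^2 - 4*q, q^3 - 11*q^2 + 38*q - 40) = q - 4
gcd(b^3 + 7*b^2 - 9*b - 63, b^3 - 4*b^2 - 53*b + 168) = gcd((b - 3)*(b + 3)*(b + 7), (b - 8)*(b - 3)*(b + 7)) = b^2 + 4*b - 21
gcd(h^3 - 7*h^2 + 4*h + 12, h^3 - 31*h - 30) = h^2 - 5*h - 6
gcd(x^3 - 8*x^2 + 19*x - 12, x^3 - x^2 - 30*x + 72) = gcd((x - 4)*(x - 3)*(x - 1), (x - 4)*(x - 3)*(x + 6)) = x^2 - 7*x + 12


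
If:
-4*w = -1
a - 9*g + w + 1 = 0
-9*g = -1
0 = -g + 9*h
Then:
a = -1/4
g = 1/9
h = 1/81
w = 1/4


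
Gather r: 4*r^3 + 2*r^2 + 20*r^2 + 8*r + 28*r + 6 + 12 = 4*r^3 + 22*r^2 + 36*r + 18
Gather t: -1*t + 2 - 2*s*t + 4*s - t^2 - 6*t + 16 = 4*s - t^2 + t*(-2*s - 7) + 18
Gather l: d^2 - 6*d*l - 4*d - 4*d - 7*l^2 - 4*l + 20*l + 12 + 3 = d^2 - 8*d - 7*l^2 + l*(16 - 6*d) + 15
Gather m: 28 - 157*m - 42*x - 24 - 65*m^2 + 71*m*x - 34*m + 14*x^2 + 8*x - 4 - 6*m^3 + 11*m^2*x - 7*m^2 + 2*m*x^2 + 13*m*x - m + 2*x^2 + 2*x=-6*m^3 + m^2*(11*x - 72) + m*(2*x^2 + 84*x - 192) + 16*x^2 - 32*x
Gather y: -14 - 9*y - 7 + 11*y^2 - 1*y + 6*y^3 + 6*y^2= 6*y^3 + 17*y^2 - 10*y - 21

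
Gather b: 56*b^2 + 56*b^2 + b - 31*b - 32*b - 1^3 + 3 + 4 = 112*b^2 - 62*b + 6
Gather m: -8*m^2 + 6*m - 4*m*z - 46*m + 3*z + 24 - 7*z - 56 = -8*m^2 + m*(-4*z - 40) - 4*z - 32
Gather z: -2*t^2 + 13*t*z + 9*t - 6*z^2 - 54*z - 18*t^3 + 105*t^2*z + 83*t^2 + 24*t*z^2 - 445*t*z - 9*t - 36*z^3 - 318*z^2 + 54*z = -18*t^3 + 81*t^2 - 36*z^3 + z^2*(24*t - 324) + z*(105*t^2 - 432*t)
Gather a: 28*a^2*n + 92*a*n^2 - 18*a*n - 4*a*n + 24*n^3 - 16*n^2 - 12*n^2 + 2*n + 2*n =28*a^2*n + a*(92*n^2 - 22*n) + 24*n^3 - 28*n^2 + 4*n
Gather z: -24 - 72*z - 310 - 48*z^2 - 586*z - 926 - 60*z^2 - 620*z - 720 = -108*z^2 - 1278*z - 1980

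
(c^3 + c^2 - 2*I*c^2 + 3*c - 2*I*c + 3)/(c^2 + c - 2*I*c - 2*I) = (c^2 - 2*I*c + 3)/(c - 2*I)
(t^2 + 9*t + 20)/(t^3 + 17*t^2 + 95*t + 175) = (t + 4)/(t^2 + 12*t + 35)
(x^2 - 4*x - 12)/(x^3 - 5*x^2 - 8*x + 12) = 1/(x - 1)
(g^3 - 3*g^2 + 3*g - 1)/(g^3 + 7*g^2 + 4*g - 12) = (g^2 - 2*g + 1)/(g^2 + 8*g + 12)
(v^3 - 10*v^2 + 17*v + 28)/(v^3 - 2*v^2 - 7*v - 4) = (v - 7)/(v + 1)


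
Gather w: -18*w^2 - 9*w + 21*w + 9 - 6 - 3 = -18*w^2 + 12*w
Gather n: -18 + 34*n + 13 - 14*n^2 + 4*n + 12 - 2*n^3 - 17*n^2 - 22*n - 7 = -2*n^3 - 31*n^2 + 16*n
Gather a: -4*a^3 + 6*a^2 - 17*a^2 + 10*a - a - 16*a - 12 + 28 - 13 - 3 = -4*a^3 - 11*a^2 - 7*a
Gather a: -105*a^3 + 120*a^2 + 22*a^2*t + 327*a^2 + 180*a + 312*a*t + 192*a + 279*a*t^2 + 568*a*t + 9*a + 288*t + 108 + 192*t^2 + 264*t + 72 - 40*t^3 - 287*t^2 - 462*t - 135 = -105*a^3 + a^2*(22*t + 447) + a*(279*t^2 + 880*t + 381) - 40*t^3 - 95*t^2 + 90*t + 45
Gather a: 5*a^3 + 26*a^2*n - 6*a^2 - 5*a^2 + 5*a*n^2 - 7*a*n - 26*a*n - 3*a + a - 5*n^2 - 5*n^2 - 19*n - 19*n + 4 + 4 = 5*a^3 + a^2*(26*n - 11) + a*(5*n^2 - 33*n - 2) - 10*n^2 - 38*n + 8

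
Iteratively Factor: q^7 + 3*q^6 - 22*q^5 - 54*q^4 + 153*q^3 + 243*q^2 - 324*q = (q - 3)*(q^6 + 6*q^5 - 4*q^4 - 66*q^3 - 45*q^2 + 108*q) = (q - 3)^2*(q^5 + 9*q^4 + 23*q^3 + 3*q^2 - 36*q) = (q - 3)^2*(q + 4)*(q^4 + 5*q^3 + 3*q^2 - 9*q) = (q - 3)^2*(q + 3)*(q + 4)*(q^3 + 2*q^2 - 3*q) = q*(q - 3)^2*(q + 3)*(q + 4)*(q^2 + 2*q - 3) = q*(q - 3)^2*(q + 3)^2*(q + 4)*(q - 1)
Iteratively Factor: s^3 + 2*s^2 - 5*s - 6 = (s + 1)*(s^2 + s - 6) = (s - 2)*(s + 1)*(s + 3)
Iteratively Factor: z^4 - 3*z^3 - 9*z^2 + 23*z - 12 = (z - 1)*(z^3 - 2*z^2 - 11*z + 12) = (z - 1)*(z + 3)*(z^2 - 5*z + 4) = (z - 4)*(z - 1)*(z + 3)*(z - 1)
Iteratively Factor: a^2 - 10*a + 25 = (a - 5)*(a - 5)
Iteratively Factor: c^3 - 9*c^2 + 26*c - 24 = (c - 3)*(c^2 - 6*c + 8) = (c - 3)*(c - 2)*(c - 4)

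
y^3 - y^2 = y^2*(y - 1)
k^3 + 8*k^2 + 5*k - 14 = (k - 1)*(k + 2)*(k + 7)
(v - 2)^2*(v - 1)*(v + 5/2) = v^4 - 5*v^3/2 - 9*v^2/2 + 16*v - 10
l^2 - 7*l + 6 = (l - 6)*(l - 1)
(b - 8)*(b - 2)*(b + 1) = b^3 - 9*b^2 + 6*b + 16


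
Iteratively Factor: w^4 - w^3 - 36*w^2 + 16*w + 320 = (w + 4)*(w^3 - 5*w^2 - 16*w + 80) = (w - 4)*(w + 4)*(w^2 - w - 20) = (w - 5)*(w - 4)*(w + 4)*(w + 4)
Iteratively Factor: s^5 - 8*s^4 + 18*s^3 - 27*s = (s - 3)*(s^4 - 5*s^3 + 3*s^2 + 9*s) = (s - 3)*(s + 1)*(s^3 - 6*s^2 + 9*s) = s*(s - 3)*(s + 1)*(s^2 - 6*s + 9) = s*(s - 3)^2*(s + 1)*(s - 3)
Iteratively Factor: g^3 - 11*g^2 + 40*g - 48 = (g - 4)*(g^2 - 7*g + 12) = (g - 4)^2*(g - 3)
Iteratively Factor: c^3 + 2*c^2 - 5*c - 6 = (c + 3)*(c^2 - c - 2) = (c + 1)*(c + 3)*(c - 2)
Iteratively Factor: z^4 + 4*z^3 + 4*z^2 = (z)*(z^3 + 4*z^2 + 4*z) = z*(z + 2)*(z^2 + 2*z) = z*(z + 2)^2*(z)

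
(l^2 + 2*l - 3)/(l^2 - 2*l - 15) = (l - 1)/(l - 5)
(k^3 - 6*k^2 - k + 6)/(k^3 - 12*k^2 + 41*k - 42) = (k^3 - 6*k^2 - k + 6)/(k^3 - 12*k^2 + 41*k - 42)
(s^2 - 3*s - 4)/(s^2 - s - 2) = (s - 4)/(s - 2)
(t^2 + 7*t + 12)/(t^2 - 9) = (t + 4)/(t - 3)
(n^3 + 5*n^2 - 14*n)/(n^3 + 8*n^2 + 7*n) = (n - 2)/(n + 1)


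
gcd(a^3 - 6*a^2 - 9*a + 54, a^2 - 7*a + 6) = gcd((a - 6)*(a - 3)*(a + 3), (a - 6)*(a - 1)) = a - 6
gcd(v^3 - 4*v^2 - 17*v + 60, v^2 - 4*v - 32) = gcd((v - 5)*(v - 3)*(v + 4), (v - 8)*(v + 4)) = v + 4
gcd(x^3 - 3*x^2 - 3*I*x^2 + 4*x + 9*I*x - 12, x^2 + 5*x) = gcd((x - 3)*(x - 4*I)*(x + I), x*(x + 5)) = 1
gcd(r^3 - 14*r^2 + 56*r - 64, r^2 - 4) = r - 2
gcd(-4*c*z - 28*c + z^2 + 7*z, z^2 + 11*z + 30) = 1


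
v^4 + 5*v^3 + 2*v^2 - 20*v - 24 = (v - 2)*(v + 2)^2*(v + 3)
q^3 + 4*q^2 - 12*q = q*(q - 2)*(q + 6)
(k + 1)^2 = k^2 + 2*k + 1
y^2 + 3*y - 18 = (y - 3)*(y + 6)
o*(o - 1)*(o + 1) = o^3 - o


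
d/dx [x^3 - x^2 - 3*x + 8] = 3*x^2 - 2*x - 3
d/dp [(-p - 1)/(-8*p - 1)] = -7/(8*p + 1)^2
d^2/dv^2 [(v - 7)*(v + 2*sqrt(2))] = 2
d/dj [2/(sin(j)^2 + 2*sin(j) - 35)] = -4*(sin(j) + 1)*cos(j)/(sin(j)^2 + 2*sin(j) - 35)^2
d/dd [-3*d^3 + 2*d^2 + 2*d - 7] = -9*d^2 + 4*d + 2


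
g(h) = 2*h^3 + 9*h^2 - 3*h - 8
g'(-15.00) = 1077.00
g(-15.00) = -4688.00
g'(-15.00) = 1077.00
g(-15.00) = -4688.00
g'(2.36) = 72.90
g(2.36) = 61.33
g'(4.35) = 188.84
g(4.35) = 313.88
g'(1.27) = 29.54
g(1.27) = 6.80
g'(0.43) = 5.85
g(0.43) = -7.47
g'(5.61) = 286.81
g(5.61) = 611.54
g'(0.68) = 12.01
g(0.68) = -5.25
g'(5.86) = 308.52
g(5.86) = 685.94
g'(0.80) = 15.24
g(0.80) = -3.62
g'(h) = 6*h^2 + 18*h - 3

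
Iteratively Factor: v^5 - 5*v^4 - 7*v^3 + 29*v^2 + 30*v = (v + 1)*(v^4 - 6*v^3 - v^2 + 30*v) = (v + 1)*(v + 2)*(v^3 - 8*v^2 + 15*v) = v*(v + 1)*(v + 2)*(v^2 - 8*v + 15) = v*(v - 5)*(v + 1)*(v + 2)*(v - 3)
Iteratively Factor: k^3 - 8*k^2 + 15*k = (k - 3)*(k^2 - 5*k) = (k - 5)*(k - 3)*(k)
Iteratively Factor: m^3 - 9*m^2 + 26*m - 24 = (m - 2)*(m^2 - 7*m + 12) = (m - 3)*(m - 2)*(m - 4)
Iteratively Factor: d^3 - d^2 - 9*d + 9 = (d + 3)*(d^2 - 4*d + 3) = (d - 3)*(d + 3)*(d - 1)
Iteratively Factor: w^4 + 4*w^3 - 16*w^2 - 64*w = (w + 4)*(w^3 - 16*w) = (w - 4)*(w + 4)*(w^2 + 4*w) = w*(w - 4)*(w + 4)*(w + 4)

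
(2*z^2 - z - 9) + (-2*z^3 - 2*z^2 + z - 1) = -2*z^3 - 10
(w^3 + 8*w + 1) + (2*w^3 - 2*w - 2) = 3*w^3 + 6*w - 1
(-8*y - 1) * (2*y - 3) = -16*y^2 + 22*y + 3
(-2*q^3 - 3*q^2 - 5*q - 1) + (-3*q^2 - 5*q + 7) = -2*q^3 - 6*q^2 - 10*q + 6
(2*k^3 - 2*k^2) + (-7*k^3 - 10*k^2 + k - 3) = -5*k^3 - 12*k^2 + k - 3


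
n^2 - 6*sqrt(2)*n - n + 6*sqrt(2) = (n - 1)*(n - 6*sqrt(2))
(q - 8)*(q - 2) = q^2 - 10*q + 16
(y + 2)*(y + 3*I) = y^2 + 2*y + 3*I*y + 6*I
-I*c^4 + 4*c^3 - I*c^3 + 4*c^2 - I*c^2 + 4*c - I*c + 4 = (c - I)*(c + I)*(c + 4*I)*(-I*c - I)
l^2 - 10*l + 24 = (l - 6)*(l - 4)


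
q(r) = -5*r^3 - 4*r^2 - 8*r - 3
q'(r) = -15*r^2 - 8*r - 8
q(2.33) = -106.60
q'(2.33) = -108.07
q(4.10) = -447.64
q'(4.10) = -292.95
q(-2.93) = 111.87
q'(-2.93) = -113.33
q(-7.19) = 1706.21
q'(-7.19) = -725.92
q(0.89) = -16.81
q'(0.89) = -27.00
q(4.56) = -596.75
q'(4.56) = -356.38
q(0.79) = -14.28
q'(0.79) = -23.68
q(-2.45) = 66.12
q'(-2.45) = -78.44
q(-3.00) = 120.00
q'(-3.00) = -119.00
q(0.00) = -3.00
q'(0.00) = -8.00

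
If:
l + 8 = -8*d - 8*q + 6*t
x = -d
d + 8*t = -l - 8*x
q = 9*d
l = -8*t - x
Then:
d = 0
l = -32/7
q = 0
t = 4/7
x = 0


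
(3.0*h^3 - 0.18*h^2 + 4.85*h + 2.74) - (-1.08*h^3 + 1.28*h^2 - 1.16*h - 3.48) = 4.08*h^3 - 1.46*h^2 + 6.01*h + 6.22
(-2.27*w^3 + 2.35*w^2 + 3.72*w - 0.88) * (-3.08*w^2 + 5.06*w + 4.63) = 6.9916*w^5 - 18.7242*w^4 - 10.0767*w^3 + 32.4141*w^2 + 12.7708*w - 4.0744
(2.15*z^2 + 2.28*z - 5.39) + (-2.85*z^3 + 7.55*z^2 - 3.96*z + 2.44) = -2.85*z^3 + 9.7*z^2 - 1.68*z - 2.95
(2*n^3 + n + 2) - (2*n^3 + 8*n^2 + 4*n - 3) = -8*n^2 - 3*n + 5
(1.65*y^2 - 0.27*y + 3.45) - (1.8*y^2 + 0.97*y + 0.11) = -0.15*y^2 - 1.24*y + 3.34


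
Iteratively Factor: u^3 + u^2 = (u + 1)*(u^2) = u*(u + 1)*(u)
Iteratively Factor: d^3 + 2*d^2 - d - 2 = (d - 1)*(d^2 + 3*d + 2) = (d - 1)*(d + 2)*(d + 1)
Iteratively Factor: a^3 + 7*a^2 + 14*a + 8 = (a + 4)*(a^2 + 3*a + 2) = (a + 2)*(a + 4)*(a + 1)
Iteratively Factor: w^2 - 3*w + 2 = (w - 1)*(w - 2)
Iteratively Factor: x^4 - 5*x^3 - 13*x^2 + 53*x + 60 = (x - 4)*(x^3 - x^2 - 17*x - 15) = (x - 4)*(x + 3)*(x^2 - 4*x - 5) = (x - 4)*(x + 1)*(x + 3)*(x - 5)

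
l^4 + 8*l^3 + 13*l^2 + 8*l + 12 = (l + 2)*(l + 6)*(l - I)*(l + I)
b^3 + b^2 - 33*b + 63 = (b - 3)^2*(b + 7)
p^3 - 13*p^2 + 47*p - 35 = (p - 7)*(p - 5)*(p - 1)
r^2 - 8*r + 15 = (r - 5)*(r - 3)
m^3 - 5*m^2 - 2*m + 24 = (m - 4)*(m - 3)*(m + 2)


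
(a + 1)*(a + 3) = a^2 + 4*a + 3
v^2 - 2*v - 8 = (v - 4)*(v + 2)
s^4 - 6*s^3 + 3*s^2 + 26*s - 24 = (s - 4)*(s - 3)*(s - 1)*(s + 2)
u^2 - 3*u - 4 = (u - 4)*(u + 1)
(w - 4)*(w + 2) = w^2 - 2*w - 8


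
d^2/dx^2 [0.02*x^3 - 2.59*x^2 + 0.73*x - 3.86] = 0.12*x - 5.18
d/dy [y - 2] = 1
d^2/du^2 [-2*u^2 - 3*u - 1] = -4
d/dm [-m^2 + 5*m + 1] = 5 - 2*m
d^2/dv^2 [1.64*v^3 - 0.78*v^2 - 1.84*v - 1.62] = 9.84*v - 1.56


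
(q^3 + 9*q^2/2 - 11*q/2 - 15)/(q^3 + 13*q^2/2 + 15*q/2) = (q - 2)/q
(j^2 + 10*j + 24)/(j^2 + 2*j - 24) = (j + 4)/(j - 4)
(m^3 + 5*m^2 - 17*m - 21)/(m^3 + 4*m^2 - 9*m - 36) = (m^2 + 8*m + 7)/(m^2 + 7*m + 12)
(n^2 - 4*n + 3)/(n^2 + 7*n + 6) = (n^2 - 4*n + 3)/(n^2 + 7*n + 6)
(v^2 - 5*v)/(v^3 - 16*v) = (v - 5)/(v^2 - 16)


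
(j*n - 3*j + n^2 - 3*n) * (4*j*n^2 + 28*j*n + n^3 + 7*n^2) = 4*j^2*n^3 + 16*j^2*n^2 - 84*j^2*n + 5*j*n^4 + 20*j*n^3 - 105*j*n^2 + n^5 + 4*n^4 - 21*n^3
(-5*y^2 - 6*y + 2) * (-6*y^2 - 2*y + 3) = 30*y^4 + 46*y^3 - 15*y^2 - 22*y + 6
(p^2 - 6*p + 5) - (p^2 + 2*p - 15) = 20 - 8*p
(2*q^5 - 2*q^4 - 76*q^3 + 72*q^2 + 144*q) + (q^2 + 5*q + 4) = 2*q^5 - 2*q^4 - 76*q^3 + 73*q^2 + 149*q + 4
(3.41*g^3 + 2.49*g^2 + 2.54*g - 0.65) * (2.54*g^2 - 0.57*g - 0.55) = 8.6614*g^5 + 4.3809*g^4 + 3.1568*g^3 - 4.4683*g^2 - 1.0265*g + 0.3575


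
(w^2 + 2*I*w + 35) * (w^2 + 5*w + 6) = w^4 + 5*w^3 + 2*I*w^3 + 41*w^2 + 10*I*w^2 + 175*w + 12*I*w + 210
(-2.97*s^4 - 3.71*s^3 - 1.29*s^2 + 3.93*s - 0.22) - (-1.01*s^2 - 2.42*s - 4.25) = -2.97*s^4 - 3.71*s^3 - 0.28*s^2 + 6.35*s + 4.03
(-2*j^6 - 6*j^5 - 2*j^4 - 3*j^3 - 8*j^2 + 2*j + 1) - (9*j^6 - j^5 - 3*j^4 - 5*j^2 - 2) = -11*j^6 - 5*j^5 + j^4 - 3*j^3 - 3*j^2 + 2*j + 3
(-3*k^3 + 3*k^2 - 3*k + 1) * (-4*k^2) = 12*k^5 - 12*k^4 + 12*k^3 - 4*k^2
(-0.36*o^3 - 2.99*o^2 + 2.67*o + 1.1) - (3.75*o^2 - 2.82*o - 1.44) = -0.36*o^3 - 6.74*o^2 + 5.49*o + 2.54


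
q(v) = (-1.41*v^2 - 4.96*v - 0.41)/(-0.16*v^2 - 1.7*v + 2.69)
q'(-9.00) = 7.32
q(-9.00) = -13.91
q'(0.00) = -1.94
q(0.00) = -0.15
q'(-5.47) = 1.47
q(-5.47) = -2.15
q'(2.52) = -3.42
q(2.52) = 8.38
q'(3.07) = -1.39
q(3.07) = 7.17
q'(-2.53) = 0.44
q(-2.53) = 0.52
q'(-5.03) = 1.26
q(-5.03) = -1.55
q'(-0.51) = -0.78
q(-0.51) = 0.50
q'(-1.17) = -0.14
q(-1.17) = 0.78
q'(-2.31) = 0.37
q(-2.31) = 0.61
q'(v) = (-2.82*v - 4.96)/(-0.16*v^2 - 1.7*v + 2.69) + (0.32*v + 1.7)*(-1.41*v^2 - 4.96*v - 0.41)/(-0.16*v^2 - 1.7*v + 2.69)^2 = (1.6034*v^2 - 7.717*v - 14.0394)/(0.0256*v^4 + 0.544*v^3 + 2.0292*v^2 - 9.146*v + 7.2361)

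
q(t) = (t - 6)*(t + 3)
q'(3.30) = 3.60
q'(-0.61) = -4.22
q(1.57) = -20.25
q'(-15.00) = -33.00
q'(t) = 2*t - 3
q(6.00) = 0.00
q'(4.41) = 5.82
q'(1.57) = 0.14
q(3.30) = -17.01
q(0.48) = -19.21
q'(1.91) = 0.82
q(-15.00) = 252.00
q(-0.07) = -17.79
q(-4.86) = 20.20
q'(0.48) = -2.04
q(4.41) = -11.78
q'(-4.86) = -12.72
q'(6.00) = 9.00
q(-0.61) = -15.80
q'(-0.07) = -3.14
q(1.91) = -20.08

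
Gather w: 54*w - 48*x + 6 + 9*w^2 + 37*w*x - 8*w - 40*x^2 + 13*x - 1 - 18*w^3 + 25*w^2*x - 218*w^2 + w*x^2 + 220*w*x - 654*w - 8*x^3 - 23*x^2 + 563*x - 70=-18*w^3 + w^2*(25*x - 209) + w*(x^2 + 257*x - 608) - 8*x^3 - 63*x^2 + 528*x - 65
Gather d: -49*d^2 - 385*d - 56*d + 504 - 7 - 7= -49*d^2 - 441*d + 490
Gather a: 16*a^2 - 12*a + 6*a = 16*a^2 - 6*a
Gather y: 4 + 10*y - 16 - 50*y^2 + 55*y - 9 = -50*y^2 + 65*y - 21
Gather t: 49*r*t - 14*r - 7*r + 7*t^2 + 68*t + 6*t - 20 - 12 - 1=-21*r + 7*t^2 + t*(49*r + 74) - 33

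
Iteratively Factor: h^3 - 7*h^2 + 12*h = (h)*(h^2 - 7*h + 12) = h*(h - 3)*(h - 4)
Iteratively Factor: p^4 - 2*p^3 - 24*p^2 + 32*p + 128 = (p - 4)*(p^3 + 2*p^2 - 16*p - 32) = (p - 4)*(p + 2)*(p^2 - 16) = (p - 4)*(p + 2)*(p + 4)*(p - 4)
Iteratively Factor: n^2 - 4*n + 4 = (n - 2)*(n - 2)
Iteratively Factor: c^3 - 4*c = (c - 2)*(c^2 + 2*c) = c*(c - 2)*(c + 2)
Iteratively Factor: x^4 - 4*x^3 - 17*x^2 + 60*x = (x - 3)*(x^3 - x^2 - 20*x) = (x - 5)*(x - 3)*(x^2 + 4*x) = x*(x - 5)*(x - 3)*(x + 4)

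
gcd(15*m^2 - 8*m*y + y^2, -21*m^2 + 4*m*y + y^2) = -3*m + y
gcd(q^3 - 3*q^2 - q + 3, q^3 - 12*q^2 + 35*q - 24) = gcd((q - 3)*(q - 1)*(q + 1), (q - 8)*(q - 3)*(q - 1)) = q^2 - 4*q + 3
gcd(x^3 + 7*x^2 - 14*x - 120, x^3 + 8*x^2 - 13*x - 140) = x^2 + x - 20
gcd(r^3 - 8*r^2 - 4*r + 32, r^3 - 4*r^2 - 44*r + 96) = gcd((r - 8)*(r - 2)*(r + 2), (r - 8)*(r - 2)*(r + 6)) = r^2 - 10*r + 16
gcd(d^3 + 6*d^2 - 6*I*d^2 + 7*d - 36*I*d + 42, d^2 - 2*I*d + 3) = d + I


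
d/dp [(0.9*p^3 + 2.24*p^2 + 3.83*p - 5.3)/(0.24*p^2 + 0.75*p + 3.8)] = (0.216*p^4 + 1.35*p^3 + 11.0208*p^2 + 19.568*p + 18.529)/(0.0576*p^4 + 0.36*p^3 + 2.3865*p^2 + 5.7*p + 14.44)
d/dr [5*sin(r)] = 5*cos(r)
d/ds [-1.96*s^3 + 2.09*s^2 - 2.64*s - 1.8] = -5.88*s^2 + 4.18*s - 2.64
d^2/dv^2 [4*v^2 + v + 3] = 8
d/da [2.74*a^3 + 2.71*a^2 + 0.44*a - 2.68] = 8.22*a^2 + 5.42*a + 0.44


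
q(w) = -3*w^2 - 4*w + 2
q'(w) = -6*w - 4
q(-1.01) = 2.98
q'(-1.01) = 2.06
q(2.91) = -35.04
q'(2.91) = -21.46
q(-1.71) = 0.07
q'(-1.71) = 6.26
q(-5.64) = -70.87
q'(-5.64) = 29.84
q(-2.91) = -11.76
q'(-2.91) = 13.46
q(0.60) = -1.48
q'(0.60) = -7.60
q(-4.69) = -45.23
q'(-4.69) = 24.14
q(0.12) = 1.48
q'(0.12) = -4.72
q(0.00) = 2.00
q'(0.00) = -4.00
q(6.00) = -130.00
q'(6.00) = -40.00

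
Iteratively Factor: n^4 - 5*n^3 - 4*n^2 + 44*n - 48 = (n - 2)*(n^3 - 3*n^2 - 10*n + 24) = (n - 4)*(n - 2)*(n^2 + n - 6) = (n - 4)*(n - 2)^2*(n + 3)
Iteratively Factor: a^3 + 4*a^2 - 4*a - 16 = (a + 2)*(a^2 + 2*a - 8) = (a - 2)*(a + 2)*(a + 4)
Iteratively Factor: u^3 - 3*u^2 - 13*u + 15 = (u - 5)*(u^2 + 2*u - 3) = (u - 5)*(u - 1)*(u + 3)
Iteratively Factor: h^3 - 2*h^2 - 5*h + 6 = (h + 2)*(h^2 - 4*h + 3) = (h - 1)*(h + 2)*(h - 3)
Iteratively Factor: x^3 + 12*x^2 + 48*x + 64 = (x + 4)*(x^2 + 8*x + 16) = (x + 4)^2*(x + 4)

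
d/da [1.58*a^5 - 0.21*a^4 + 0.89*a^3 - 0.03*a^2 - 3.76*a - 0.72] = 7.9*a^4 - 0.84*a^3 + 2.67*a^2 - 0.06*a - 3.76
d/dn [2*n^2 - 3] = 4*n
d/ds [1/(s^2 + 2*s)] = 2*(-s - 1)/(s^2*(s + 2)^2)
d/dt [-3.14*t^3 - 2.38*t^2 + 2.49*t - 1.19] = -9.42*t^2 - 4.76*t + 2.49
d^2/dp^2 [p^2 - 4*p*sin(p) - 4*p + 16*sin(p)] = 4*p*sin(p) - 16*sin(p) - 8*cos(p) + 2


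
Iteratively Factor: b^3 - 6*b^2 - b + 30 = (b - 5)*(b^2 - b - 6) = (b - 5)*(b - 3)*(b + 2)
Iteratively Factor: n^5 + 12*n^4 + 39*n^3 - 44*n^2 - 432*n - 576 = (n + 4)*(n^4 + 8*n^3 + 7*n^2 - 72*n - 144) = (n + 4)^2*(n^3 + 4*n^2 - 9*n - 36) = (n + 4)^3*(n^2 - 9) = (n - 3)*(n + 4)^3*(n + 3)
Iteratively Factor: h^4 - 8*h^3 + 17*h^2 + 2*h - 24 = (h - 4)*(h^3 - 4*h^2 + h + 6) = (h - 4)*(h - 3)*(h^2 - h - 2) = (h - 4)*(h - 3)*(h + 1)*(h - 2)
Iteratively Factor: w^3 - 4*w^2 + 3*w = (w)*(w^2 - 4*w + 3) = w*(w - 1)*(w - 3)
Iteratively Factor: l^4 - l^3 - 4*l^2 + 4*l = (l - 1)*(l^3 - 4*l) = l*(l - 1)*(l^2 - 4) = l*(l - 1)*(l + 2)*(l - 2)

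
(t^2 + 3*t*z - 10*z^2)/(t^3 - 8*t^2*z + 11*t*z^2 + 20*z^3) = (t^2 + 3*t*z - 10*z^2)/(t^3 - 8*t^2*z + 11*t*z^2 + 20*z^3)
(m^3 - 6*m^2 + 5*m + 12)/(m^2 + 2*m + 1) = (m^2 - 7*m + 12)/(m + 1)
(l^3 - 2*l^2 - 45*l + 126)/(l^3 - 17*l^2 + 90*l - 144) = (l + 7)/(l - 8)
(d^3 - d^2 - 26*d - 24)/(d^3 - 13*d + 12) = (d^2 - 5*d - 6)/(d^2 - 4*d + 3)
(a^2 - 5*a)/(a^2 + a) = (a - 5)/(a + 1)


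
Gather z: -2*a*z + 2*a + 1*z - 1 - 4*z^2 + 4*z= 2*a - 4*z^2 + z*(5 - 2*a) - 1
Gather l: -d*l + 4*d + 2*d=-d*l + 6*d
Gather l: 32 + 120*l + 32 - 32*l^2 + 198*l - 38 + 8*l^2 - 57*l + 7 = -24*l^2 + 261*l + 33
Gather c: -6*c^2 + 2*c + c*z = -6*c^2 + c*(z + 2)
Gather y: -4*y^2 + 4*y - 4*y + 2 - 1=1 - 4*y^2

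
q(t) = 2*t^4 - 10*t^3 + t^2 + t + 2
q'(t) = 8*t^3 - 30*t^2 + 2*t + 1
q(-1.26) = 27.37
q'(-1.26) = -65.15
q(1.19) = -8.23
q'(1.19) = -25.62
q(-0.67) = 5.19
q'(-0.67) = -16.21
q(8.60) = 4664.16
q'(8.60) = 2887.85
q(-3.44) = 697.54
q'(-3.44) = -686.55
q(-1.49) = 45.67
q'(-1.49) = -95.05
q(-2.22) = 162.70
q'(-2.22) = -238.82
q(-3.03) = 454.91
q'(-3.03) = -503.03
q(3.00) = -94.00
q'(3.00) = -47.00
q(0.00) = 2.00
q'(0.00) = 1.00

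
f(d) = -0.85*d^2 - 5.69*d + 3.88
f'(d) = -1.7*d - 5.69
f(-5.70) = 8.70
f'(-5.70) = 4.00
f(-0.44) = 6.22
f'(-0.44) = -4.94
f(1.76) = -8.77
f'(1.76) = -8.68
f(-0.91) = 8.35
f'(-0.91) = -4.14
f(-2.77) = 13.12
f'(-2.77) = -0.98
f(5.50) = -53.13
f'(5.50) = -15.04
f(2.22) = -12.94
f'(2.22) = -9.46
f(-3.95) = 13.09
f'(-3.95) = 1.02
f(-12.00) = -50.24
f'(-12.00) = 14.71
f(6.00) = -60.86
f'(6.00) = -15.89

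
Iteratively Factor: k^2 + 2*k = (k + 2)*(k)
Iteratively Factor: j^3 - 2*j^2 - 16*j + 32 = (j - 4)*(j^2 + 2*j - 8) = (j - 4)*(j + 4)*(j - 2)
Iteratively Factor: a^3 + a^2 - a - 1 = (a + 1)*(a^2 - 1) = (a - 1)*(a + 1)*(a + 1)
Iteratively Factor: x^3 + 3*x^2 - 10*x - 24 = (x + 4)*(x^2 - x - 6) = (x - 3)*(x + 4)*(x + 2)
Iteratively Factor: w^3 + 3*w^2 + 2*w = (w + 1)*(w^2 + 2*w) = w*(w + 1)*(w + 2)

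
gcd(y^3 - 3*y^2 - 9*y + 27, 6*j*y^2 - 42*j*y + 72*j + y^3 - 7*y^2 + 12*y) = y - 3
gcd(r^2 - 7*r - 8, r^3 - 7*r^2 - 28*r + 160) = r - 8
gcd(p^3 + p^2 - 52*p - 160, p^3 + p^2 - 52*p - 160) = p^3 + p^2 - 52*p - 160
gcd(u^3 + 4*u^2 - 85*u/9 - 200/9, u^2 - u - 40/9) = u^2 - u - 40/9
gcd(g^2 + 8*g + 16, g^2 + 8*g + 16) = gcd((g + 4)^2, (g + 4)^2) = g^2 + 8*g + 16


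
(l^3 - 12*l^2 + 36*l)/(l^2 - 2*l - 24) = l*(l - 6)/(l + 4)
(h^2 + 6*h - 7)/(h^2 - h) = (h + 7)/h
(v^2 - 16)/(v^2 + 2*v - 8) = (v - 4)/(v - 2)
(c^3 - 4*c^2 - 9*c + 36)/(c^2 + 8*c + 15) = (c^2 - 7*c + 12)/(c + 5)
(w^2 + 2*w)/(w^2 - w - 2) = w*(w + 2)/(w^2 - w - 2)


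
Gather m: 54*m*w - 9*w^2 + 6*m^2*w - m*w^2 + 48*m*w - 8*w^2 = 6*m^2*w + m*(-w^2 + 102*w) - 17*w^2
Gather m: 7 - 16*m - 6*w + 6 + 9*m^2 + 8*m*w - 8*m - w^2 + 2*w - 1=9*m^2 + m*(8*w - 24) - w^2 - 4*w + 12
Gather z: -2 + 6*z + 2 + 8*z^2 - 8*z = 8*z^2 - 2*z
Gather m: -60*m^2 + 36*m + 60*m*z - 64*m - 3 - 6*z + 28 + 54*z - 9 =-60*m^2 + m*(60*z - 28) + 48*z + 16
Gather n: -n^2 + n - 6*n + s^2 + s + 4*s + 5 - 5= -n^2 - 5*n + s^2 + 5*s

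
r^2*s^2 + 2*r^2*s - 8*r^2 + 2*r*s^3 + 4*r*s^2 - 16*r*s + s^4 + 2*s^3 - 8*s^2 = (r + s)^2*(s - 2)*(s + 4)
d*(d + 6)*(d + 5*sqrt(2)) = d^3 + 6*d^2 + 5*sqrt(2)*d^2 + 30*sqrt(2)*d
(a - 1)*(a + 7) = a^2 + 6*a - 7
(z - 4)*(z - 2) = z^2 - 6*z + 8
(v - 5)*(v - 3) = v^2 - 8*v + 15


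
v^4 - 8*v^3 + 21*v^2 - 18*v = v*(v - 3)^2*(v - 2)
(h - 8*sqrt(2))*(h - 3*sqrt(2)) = h^2 - 11*sqrt(2)*h + 48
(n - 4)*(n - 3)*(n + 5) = n^3 - 2*n^2 - 23*n + 60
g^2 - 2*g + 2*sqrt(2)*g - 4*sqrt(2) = (g - 2)*(g + 2*sqrt(2))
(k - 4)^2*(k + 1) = k^3 - 7*k^2 + 8*k + 16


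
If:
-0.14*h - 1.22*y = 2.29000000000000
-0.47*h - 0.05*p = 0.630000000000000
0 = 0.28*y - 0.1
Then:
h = -19.47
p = 170.41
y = 0.36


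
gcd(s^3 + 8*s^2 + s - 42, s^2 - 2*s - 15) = s + 3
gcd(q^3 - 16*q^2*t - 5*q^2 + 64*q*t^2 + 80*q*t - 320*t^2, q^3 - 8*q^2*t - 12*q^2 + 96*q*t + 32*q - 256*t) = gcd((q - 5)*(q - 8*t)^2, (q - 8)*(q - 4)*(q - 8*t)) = q - 8*t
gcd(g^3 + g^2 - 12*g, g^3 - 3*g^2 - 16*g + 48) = g^2 + g - 12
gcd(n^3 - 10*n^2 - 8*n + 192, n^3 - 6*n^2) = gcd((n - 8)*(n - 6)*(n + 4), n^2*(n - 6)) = n - 6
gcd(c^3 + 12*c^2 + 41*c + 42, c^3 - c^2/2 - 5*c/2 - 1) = 1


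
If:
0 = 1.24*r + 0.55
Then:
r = -0.44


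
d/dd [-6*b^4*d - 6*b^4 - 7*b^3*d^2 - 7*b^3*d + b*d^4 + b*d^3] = b*(-6*b^3 - 14*b^2*d - 7*b^2 + 4*d^3 + 3*d^2)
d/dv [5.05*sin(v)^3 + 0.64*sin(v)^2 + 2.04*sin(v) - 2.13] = (15.15*sin(v)^2 + 1.28*sin(v) + 2.04)*cos(v)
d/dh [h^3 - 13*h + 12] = 3*h^2 - 13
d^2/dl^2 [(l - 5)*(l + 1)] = 2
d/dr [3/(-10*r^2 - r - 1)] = 3*(20*r + 1)/(10*r^2 + r + 1)^2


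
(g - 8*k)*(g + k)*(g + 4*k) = g^3 - 3*g^2*k - 36*g*k^2 - 32*k^3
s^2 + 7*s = s*(s + 7)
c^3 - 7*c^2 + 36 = (c - 6)*(c - 3)*(c + 2)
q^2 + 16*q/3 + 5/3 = (q + 1/3)*(q + 5)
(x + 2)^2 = x^2 + 4*x + 4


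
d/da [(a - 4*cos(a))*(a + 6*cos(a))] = -2*a*sin(a) + 2*a + 24*sin(2*a) + 2*cos(a)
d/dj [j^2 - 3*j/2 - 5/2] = 2*j - 3/2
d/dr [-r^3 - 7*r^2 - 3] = r*(-3*r - 14)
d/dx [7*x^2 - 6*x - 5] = 14*x - 6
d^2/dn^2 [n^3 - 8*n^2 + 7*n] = 6*n - 16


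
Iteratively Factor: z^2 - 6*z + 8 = (z - 2)*(z - 4)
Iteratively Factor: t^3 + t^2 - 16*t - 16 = (t + 4)*(t^2 - 3*t - 4) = (t + 1)*(t + 4)*(t - 4)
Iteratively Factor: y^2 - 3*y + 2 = (y - 2)*(y - 1)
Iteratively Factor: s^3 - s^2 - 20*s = (s)*(s^2 - s - 20) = s*(s + 4)*(s - 5)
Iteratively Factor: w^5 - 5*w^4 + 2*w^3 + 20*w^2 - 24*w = (w - 2)*(w^4 - 3*w^3 - 4*w^2 + 12*w) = (w - 3)*(w - 2)*(w^3 - 4*w) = (w - 3)*(w - 2)^2*(w^2 + 2*w) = (w - 3)*(w - 2)^2*(w + 2)*(w)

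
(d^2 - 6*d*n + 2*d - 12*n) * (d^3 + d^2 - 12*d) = d^5 - 6*d^4*n + 3*d^4 - 18*d^3*n - 10*d^3 + 60*d^2*n - 24*d^2 + 144*d*n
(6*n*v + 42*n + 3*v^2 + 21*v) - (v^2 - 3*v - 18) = 6*n*v + 42*n + 2*v^2 + 24*v + 18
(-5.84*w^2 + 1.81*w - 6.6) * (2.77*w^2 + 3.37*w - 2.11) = -16.1768*w^4 - 14.6671*w^3 + 0.140099999999999*w^2 - 26.0611*w + 13.926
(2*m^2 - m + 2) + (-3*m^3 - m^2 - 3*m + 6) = -3*m^3 + m^2 - 4*m + 8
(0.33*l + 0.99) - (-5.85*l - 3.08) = 6.18*l + 4.07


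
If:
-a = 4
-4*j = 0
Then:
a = -4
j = 0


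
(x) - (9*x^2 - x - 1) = -9*x^2 + 2*x + 1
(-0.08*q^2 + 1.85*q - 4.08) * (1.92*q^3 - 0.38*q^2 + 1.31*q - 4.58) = -0.1536*q^5 + 3.5824*q^4 - 8.6414*q^3 + 4.3403*q^2 - 13.8178*q + 18.6864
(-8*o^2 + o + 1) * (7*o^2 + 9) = -56*o^4 + 7*o^3 - 65*o^2 + 9*o + 9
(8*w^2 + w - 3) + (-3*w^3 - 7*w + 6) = -3*w^3 + 8*w^2 - 6*w + 3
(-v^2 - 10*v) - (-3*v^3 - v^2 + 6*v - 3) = 3*v^3 - 16*v + 3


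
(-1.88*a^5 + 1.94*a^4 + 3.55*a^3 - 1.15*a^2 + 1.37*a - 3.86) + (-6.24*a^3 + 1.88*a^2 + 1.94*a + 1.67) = -1.88*a^5 + 1.94*a^4 - 2.69*a^3 + 0.73*a^2 + 3.31*a - 2.19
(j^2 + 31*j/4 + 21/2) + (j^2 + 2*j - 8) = 2*j^2 + 39*j/4 + 5/2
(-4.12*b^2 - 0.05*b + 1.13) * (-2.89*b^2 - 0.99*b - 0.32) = 11.9068*b^4 + 4.2233*b^3 - 1.8978*b^2 - 1.1027*b - 0.3616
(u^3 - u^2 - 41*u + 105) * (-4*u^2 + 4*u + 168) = -4*u^5 + 8*u^4 + 328*u^3 - 752*u^2 - 6468*u + 17640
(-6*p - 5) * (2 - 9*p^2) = 54*p^3 + 45*p^2 - 12*p - 10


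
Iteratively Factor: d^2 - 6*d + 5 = (d - 1)*(d - 5)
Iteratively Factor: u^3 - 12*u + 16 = (u + 4)*(u^2 - 4*u + 4) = (u - 2)*(u + 4)*(u - 2)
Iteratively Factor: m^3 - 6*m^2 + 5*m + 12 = (m - 3)*(m^2 - 3*m - 4) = (m - 3)*(m + 1)*(m - 4)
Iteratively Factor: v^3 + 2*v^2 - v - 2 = (v + 2)*(v^2 - 1) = (v - 1)*(v + 2)*(v + 1)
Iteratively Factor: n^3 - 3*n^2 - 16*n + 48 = (n - 4)*(n^2 + n - 12) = (n - 4)*(n - 3)*(n + 4)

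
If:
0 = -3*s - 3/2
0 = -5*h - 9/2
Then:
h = -9/10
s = -1/2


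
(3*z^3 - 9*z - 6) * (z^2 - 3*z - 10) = 3*z^5 - 9*z^4 - 39*z^3 + 21*z^2 + 108*z + 60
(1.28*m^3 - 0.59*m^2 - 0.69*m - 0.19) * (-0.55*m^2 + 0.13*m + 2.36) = -0.704*m^5 + 0.4909*m^4 + 3.3236*m^3 - 1.3776*m^2 - 1.6531*m - 0.4484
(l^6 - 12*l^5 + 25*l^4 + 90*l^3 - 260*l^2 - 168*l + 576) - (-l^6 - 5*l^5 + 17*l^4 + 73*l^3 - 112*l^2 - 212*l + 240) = 2*l^6 - 7*l^5 + 8*l^4 + 17*l^3 - 148*l^2 + 44*l + 336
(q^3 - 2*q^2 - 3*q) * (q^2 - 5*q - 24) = q^5 - 7*q^4 - 17*q^3 + 63*q^2 + 72*q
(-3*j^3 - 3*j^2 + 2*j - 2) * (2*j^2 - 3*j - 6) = -6*j^5 + 3*j^4 + 31*j^3 + 8*j^2 - 6*j + 12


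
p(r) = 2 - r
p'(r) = -1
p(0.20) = 1.80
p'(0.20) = -1.00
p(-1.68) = 3.68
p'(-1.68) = -1.00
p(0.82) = 1.18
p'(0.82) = -1.00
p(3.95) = -1.95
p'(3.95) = -1.00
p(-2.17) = 4.17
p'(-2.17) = -1.00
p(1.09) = 0.91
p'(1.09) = -1.00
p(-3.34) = 5.34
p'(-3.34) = -1.00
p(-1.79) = 3.79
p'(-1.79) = -1.00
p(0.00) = 2.00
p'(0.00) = -1.00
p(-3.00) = 5.00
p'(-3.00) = -1.00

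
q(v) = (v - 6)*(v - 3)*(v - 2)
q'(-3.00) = 129.00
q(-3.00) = -270.00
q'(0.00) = 36.00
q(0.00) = -36.00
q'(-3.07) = 131.81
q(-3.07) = -279.13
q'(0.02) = 35.56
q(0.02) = -35.28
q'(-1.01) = 61.28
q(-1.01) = -84.61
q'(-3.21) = 137.53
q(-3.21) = -297.98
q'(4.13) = -3.69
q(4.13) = -4.50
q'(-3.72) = 159.36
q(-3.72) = -373.62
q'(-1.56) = 77.62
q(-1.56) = -122.73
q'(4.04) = -3.92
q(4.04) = -4.16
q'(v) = (v - 6)*(v - 3) + (v - 6)*(v - 2) + (v - 3)*(v - 2)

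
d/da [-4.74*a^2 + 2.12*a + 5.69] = 2.12 - 9.48*a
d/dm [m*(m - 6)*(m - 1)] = 3*m^2 - 14*m + 6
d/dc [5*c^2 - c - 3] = 10*c - 1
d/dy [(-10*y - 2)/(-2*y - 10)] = 24/(y + 5)^2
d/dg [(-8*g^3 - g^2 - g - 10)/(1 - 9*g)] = (144*g^3 - 15*g^2 - 2*g - 91)/(81*g^2 - 18*g + 1)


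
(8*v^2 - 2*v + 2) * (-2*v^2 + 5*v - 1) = -16*v^4 + 44*v^3 - 22*v^2 + 12*v - 2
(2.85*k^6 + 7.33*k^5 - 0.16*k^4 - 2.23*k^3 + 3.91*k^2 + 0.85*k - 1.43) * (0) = 0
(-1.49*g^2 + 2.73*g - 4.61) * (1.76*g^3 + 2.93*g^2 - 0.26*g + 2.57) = -2.6224*g^5 + 0.4391*g^4 + 0.272700000000001*g^3 - 18.0464*g^2 + 8.2147*g - 11.8477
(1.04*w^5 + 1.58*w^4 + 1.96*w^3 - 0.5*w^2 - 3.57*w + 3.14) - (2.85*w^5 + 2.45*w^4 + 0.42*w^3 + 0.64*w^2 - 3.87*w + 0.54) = -1.81*w^5 - 0.87*w^4 + 1.54*w^3 - 1.14*w^2 + 0.3*w + 2.6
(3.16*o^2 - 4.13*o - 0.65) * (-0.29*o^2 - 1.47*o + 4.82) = -0.9164*o^4 - 3.4475*o^3 + 21.4908*o^2 - 18.9511*o - 3.133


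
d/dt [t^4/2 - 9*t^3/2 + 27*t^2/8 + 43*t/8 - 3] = 2*t^3 - 27*t^2/2 + 27*t/4 + 43/8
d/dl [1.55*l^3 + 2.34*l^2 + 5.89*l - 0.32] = 4.65*l^2 + 4.68*l + 5.89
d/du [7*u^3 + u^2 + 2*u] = 21*u^2 + 2*u + 2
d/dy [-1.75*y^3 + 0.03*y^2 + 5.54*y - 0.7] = -5.25*y^2 + 0.06*y + 5.54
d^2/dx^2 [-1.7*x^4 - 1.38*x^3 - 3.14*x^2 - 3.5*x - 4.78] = -20.4*x^2 - 8.28*x - 6.28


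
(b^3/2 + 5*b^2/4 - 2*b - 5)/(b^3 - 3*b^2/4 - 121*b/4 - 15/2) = (-2*b^3 - 5*b^2 + 8*b + 20)/(-4*b^3 + 3*b^2 + 121*b + 30)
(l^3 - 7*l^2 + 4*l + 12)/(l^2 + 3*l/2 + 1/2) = 2*(l^2 - 8*l + 12)/(2*l + 1)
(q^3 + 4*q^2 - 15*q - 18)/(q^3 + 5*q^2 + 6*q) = (q^3 + 4*q^2 - 15*q - 18)/(q*(q^2 + 5*q + 6))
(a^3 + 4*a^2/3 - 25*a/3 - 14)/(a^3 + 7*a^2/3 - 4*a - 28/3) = (a - 3)/(a - 2)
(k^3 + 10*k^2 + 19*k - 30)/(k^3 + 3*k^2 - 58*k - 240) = (k - 1)/(k - 8)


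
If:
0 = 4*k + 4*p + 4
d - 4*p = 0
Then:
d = 4*p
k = -p - 1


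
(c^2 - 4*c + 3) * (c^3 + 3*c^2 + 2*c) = c^5 - c^4 - 7*c^3 + c^2 + 6*c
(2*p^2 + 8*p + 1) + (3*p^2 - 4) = 5*p^2 + 8*p - 3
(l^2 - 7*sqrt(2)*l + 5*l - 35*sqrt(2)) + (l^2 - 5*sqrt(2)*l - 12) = 2*l^2 - 12*sqrt(2)*l + 5*l - 35*sqrt(2) - 12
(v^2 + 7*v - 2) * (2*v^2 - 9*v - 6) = 2*v^4 + 5*v^3 - 73*v^2 - 24*v + 12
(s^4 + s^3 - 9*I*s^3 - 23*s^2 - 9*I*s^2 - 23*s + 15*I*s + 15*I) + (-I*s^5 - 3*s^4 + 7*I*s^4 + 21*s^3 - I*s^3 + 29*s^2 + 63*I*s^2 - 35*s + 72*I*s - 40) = -I*s^5 - 2*s^4 + 7*I*s^4 + 22*s^3 - 10*I*s^3 + 6*s^2 + 54*I*s^2 - 58*s + 87*I*s - 40 + 15*I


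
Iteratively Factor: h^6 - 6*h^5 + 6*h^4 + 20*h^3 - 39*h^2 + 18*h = (h + 2)*(h^5 - 8*h^4 + 22*h^3 - 24*h^2 + 9*h) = (h - 1)*(h + 2)*(h^4 - 7*h^3 + 15*h^2 - 9*h) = (h - 3)*(h - 1)*(h + 2)*(h^3 - 4*h^2 + 3*h) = (h - 3)^2*(h - 1)*(h + 2)*(h^2 - h) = h*(h - 3)^2*(h - 1)*(h + 2)*(h - 1)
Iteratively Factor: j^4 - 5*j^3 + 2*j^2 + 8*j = (j)*(j^3 - 5*j^2 + 2*j + 8) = j*(j - 2)*(j^2 - 3*j - 4) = j*(j - 4)*(j - 2)*(j + 1)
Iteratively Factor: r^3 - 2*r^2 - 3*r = (r - 3)*(r^2 + r) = r*(r - 3)*(r + 1)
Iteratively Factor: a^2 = (a)*(a)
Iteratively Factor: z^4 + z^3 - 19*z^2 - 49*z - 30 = (z + 1)*(z^3 - 19*z - 30) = (z - 5)*(z + 1)*(z^2 + 5*z + 6) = (z - 5)*(z + 1)*(z + 2)*(z + 3)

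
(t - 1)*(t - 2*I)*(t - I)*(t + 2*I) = t^4 - t^3 - I*t^3 + 4*t^2 + I*t^2 - 4*t - 4*I*t + 4*I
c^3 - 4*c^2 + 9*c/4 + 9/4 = (c - 3)*(c - 3/2)*(c + 1/2)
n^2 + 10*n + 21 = (n + 3)*(n + 7)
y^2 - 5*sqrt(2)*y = y*(y - 5*sqrt(2))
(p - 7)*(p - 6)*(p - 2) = p^3 - 15*p^2 + 68*p - 84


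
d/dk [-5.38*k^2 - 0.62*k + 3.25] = -10.76*k - 0.62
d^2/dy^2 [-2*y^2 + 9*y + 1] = -4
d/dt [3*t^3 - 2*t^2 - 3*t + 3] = 9*t^2 - 4*t - 3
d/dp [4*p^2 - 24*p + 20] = 8*p - 24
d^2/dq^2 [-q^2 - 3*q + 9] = -2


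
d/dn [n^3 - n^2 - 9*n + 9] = 3*n^2 - 2*n - 9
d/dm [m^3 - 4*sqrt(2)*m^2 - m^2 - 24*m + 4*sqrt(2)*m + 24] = 3*m^2 - 8*sqrt(2)*m - 2*m - 24 + 4*sqrt(2)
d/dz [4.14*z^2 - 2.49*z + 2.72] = 8.28*z - 2.49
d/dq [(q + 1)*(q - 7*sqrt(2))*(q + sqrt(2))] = 3*q^2 - 12*sqrt(2)*q + 2*q - 14 - 6*sqrt(2)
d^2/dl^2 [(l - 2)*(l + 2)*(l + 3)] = 6*l + 6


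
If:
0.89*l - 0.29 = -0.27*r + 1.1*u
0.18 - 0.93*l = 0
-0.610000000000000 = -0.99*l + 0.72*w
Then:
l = 0.19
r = 4.07407407407407*u + 0.436081242532855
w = -0.58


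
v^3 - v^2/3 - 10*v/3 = v*(v - 2)*(v + 5/3)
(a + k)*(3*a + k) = 3*a^2 + 4*a*k + k^2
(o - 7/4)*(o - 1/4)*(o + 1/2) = o^3 - 3*o^2/2 - 9*o/16 + 7/32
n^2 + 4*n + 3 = (n + 1)*(n + 3)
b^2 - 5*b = b*(b - 5)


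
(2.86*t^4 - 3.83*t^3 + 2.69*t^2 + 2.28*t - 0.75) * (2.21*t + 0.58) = 6.3206*t^5 - 6.8055*t^4 + 3.7235*t^3 + 6.599*t^2 - 0.3351*t - 0.435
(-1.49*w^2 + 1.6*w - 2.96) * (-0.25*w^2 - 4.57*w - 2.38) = 0.3725*w^4 + 6.4093*w^3 - 3.0258*w^2 + 9.7192*w + 7.0448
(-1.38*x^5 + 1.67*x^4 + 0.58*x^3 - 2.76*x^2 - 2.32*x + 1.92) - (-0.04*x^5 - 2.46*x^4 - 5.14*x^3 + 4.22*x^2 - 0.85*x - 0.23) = -1.34*x^5 + 4.13*x^4 + 5.72*x^3 - 6.98*x^2 - 1.47*x + 2.15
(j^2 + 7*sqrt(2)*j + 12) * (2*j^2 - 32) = 2*j^4 + 14*sqrt(2)*j^3 - 8*j^2 - 224*sqrt(2)*j - 384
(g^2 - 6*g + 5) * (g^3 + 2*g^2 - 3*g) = g^5 - 4*g^4 - 10*g^3 + 28*g^2 - 15*g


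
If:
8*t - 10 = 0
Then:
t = 5/4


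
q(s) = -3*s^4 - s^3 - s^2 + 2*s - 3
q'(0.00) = 2.00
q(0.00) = -3.00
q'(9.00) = -9007.00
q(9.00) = -20478.00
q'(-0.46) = 3.45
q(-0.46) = -4.17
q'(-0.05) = 2.09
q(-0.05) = -3.10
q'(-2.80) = 247.50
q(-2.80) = -178.88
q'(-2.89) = 272.37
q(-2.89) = -202.27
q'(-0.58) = 4.49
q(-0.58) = -4.64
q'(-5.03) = 1463.32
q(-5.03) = -1831.50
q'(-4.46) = 1015.84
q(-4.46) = -1130.12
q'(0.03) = 1.94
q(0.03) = -2.94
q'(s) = -12*s^3 - 3*s^2 - 2*s + 2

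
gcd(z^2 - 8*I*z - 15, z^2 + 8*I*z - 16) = 1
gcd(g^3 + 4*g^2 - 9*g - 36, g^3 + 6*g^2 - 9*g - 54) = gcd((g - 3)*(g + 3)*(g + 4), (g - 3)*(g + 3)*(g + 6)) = g^2 - 9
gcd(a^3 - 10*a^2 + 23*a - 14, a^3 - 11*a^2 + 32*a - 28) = a^2 - 9*a + 14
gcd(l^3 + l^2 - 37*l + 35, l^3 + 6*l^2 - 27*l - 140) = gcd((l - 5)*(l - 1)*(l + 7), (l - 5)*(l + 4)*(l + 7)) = l^2 + 2*l - 35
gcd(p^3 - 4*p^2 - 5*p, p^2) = p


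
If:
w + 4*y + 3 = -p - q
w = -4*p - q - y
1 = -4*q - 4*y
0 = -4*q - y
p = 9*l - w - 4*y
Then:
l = -37/108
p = 2/3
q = 1/12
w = -29/12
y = -1/3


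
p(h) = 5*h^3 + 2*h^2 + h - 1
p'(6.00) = 565.00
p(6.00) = 1157.00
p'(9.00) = 1252.00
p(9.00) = 3815.00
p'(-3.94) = 218.09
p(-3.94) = -279.71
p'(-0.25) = 0.94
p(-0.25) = -1.20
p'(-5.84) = 489.22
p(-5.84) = -934.51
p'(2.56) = 109.54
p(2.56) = 98.55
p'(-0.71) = 5.72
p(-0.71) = -2.49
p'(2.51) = 105.54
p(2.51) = 93.18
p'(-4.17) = 245.15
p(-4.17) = -332.95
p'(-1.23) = 18.77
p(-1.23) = -8.51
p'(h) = 15*h^2 + 4*h + 1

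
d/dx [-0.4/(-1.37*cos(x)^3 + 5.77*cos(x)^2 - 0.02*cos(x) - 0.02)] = (1.644*cos(x)^2 - 4.616*cos(x) + 0.008)*sin(x)/(1.37*cos(x)^3 - 5.77*cos(x)^2 + 0.02*cos(x) + 0.02)^2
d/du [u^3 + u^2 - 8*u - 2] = 3*u^2 + 2*u - 8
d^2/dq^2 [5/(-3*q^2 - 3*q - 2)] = 30*(3*q^2 + 3*q - 3*(2*q + 1)^2 + 2)/(3*q^2 + 3*q + 2)^3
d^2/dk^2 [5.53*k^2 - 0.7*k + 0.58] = 11.0600000000000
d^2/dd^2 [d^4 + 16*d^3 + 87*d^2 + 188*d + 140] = 12*d^2 + 96*d + 174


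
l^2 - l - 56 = (l - 8)*(l + 7)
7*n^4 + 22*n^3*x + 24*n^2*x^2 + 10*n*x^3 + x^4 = (n + x)^3*(7*n + x)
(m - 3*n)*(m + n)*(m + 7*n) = m^3 + 5*m^2*n - 17*m*n^2 - 21*n^3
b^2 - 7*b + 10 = (b - 5)*(b - 2)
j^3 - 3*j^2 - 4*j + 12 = (j - 3)*(j - 2)*(j + 2)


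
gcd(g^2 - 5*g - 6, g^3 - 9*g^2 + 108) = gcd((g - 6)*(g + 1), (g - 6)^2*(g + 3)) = g - 6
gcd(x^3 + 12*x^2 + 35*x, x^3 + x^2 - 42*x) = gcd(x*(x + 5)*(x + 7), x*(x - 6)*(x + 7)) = x^2 + 7*x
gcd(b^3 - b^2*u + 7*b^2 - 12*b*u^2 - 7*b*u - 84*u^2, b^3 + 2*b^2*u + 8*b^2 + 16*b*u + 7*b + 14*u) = b + 7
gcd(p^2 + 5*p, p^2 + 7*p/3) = p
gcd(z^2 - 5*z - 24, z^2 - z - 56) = z - 8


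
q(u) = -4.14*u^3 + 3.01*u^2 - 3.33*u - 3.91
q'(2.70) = -77.62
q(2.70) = -72.45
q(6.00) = -809.77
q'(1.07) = -11.11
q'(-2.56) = -100.14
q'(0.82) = -6.74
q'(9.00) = -955.17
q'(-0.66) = -12.71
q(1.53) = -16.79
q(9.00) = -2808.13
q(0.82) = -6.90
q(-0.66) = 0.79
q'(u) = -12.42*u^2 + 6.02*u - 3.33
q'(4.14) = -191.28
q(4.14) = -259.87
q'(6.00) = -414.33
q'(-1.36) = -34.49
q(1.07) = -9.10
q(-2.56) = 93.80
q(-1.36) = 16.60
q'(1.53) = -23.19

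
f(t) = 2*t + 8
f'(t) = 2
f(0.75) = 9.50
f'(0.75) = 2.00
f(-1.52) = 4.96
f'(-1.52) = 2.00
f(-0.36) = 7.28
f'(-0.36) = 2.00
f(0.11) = 8.22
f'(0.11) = 2.00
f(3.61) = 15.22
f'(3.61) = 2.00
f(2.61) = 13.22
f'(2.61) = 2.00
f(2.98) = 13.96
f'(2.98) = 2.00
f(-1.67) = 4.66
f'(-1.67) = 2.00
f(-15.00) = -22.00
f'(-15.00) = 2.00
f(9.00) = 26.00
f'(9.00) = 2.00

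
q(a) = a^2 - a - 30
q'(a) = 2*a - 1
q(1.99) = -28.03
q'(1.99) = 2.98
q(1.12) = -29.87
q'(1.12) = 1.24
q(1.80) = -28.56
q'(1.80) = 2.60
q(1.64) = -28.95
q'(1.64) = 2.28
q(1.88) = -28.35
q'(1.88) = 2.76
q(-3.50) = -14.25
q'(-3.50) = -8.00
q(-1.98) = -24.10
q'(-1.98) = -4.96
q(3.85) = -19.03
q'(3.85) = 6.70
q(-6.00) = 12.00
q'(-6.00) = -13.00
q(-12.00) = 126.00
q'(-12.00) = -25.00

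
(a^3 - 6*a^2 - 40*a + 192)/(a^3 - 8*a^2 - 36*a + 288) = (a - 4)/(a - 6)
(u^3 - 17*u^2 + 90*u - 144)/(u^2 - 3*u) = u - 14 + 48/u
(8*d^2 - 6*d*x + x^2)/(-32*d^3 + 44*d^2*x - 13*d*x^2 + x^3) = (-2*d + x)/(8*d^2 - 9*d*x + x^2)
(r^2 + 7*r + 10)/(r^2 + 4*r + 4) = (r + 5)/(r + 2)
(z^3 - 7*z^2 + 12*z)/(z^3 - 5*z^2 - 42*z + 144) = z*(z - 4)/(z^2 - 2*z - 48)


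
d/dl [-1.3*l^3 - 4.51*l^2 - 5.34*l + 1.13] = -3.9*l^2 - 9.02*l - 5.34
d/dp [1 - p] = -1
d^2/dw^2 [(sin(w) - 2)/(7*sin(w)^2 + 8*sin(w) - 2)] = (-49*sin(w)^5 + 448*sin(w)^4 + 350*sin(w)^3 - 364*sin(w)^2 - 560*sin(w) - 280)/(7*sin(w)^2 + 8*sin(w) - 2)^3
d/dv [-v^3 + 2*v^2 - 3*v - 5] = -3*v^2 + 4*v - 3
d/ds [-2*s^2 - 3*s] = -4*s - 3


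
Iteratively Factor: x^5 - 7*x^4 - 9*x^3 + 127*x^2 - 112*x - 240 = (x + 1)*(x^4 - 8*x^3 - x^2 + 128*x - 240) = (x - 3)*(x + 1)*(x^3 - 5*x^2 - 16*x + 80) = (x - 3)*(x + 1)*(x + 4)*(x^2 - 9*x + 20) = (x - 4)*(x - 3)*(x + 1)*(x + 4)*(x - 5)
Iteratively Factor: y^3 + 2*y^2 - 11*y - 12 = (y + 4)*(y^2 - 2*y - 3) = (y - 3)*(y + 4)*(y + 1)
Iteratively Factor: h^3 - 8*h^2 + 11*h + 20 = (h - 4)*(h^2 - 4*h - 5) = (h - 5)*(h - 4)*(h + 1)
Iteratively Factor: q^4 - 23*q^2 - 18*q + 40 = (q - 1)*(q^3 + q^2 - 22*q - 40) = (q - 1)*(q + 2)*(q^2 - q - 20) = (q - 5)*(q - 1)*(q + 2)*(q + 4)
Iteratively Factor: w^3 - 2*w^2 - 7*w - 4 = (w - 4)*(w^2 + 2*w + 1) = (w - 4)*(w + 1)*(w + 1)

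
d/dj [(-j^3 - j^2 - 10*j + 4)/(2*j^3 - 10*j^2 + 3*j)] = (12*j^4 + 34*j^3 - 127*j^2 + 80*j - 12)/(j^2*(4*j^4 - 40*j^3 + 112*j^2 - 60*j + 9))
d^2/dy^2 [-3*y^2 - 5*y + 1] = -6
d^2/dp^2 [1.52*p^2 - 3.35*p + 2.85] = 3.04000000000000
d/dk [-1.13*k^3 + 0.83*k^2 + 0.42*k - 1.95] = -3.39*k^2 + 1.66*k + 0.42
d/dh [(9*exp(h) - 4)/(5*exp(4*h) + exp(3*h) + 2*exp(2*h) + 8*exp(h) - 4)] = (-(9*exp(h) - 4)*(20*exp(3*h) + 3*exp(2*h) + 4*exp(h) + 8) + 45*exp(4*h) + 9*exp(3*h) + 18*exp(2*h) + 72*exp(h) - 36)*exp(h)/(5*exp(4*h) + exp(3*h) + 2*exp(2*h) + 8*exp(h) - 4)^2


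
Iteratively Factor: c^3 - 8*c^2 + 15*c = (c - 3)*(c^2 - 5*c) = c*(c - 3)*(c - 5)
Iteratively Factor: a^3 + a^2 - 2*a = (a)*(a^2 + a - 2) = a*(a - 1)*(a + 2)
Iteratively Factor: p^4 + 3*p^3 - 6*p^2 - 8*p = (p + 4)*(p^3 - p^2 - 2*p) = p*(p + 4)*(p^2 - p - 2) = p*(p + 1)*(p + 4)*(p - 2)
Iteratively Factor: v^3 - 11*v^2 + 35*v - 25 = (v - 5)*(v^2 - 6*v + 5) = (v - 5)^2*(v - 1)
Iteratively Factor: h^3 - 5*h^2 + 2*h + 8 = (h + 1)*(h^2 - 6*h + 8) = (h - 2)*(h + 1)*(h - 4)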